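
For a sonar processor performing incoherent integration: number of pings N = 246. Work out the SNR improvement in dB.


Gain = 5*log10(246) = 11.95

11.95 dB


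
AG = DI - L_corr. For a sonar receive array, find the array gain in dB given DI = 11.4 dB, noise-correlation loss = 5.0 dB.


AG = DI - L_corr = 11.4 - 5.0 = 6.4

6.4 dB


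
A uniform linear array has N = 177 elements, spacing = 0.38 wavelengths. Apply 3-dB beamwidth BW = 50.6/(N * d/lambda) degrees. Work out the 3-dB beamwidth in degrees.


0.75 deg


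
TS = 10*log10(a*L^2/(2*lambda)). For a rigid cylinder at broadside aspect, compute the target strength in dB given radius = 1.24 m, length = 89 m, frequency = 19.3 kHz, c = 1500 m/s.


lambda = 1500/19300 = 0.07772 m
TS = 10*log10(1.24*89^2/(2*0.07772)) = 48.01

48.01 dB


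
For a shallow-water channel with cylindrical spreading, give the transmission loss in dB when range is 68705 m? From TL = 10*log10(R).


TL = 10*log10(68705) = 48.37

48.37 dB


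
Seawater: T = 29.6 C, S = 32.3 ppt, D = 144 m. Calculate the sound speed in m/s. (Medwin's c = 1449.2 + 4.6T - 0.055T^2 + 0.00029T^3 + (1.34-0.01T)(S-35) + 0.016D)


c = 1449.2 + 4.6*29.6 - 0.055*29.6^2 + 0.00029*29.6^3 + (1.34 - 0.01*29.6)*(32.3 - 35) + 0.016*144 = 1544.18

1544.18 m/s


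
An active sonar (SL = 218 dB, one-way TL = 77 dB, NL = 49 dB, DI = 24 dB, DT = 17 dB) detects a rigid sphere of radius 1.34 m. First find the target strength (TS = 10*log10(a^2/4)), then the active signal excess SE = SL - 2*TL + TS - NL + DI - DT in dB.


Step 1: TS = 10*log10(1.34^2/4) = -3.48 dB
Step 2: SE = SL - 2*TL + TS - NL + DI - DT = 218 - 2*77 + (-3.48) - 49 + 24 - 17 = 18.52

18.52 dB


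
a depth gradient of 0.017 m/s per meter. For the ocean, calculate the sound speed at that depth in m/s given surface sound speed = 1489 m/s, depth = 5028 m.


c = 1489 + 0.017 * 5028 = 1574.476

1574.476 m/s


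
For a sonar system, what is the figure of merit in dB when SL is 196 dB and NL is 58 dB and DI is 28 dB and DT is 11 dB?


FOM = SL - NL + DI - DT = 196 - 58 + 28 - 11 = 155

155 dB


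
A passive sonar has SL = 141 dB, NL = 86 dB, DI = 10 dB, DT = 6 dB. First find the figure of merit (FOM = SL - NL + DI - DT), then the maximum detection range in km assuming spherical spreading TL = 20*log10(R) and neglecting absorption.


Step 1: FOM = SL - NL + DI - DT = 141 - 86 + 10 - 6 = 59 dB
Step 2: at max range FOM = TL = 20*log10(R), so R = 10^(59/20) = 891.25 m = 0.89 km

0.89 km


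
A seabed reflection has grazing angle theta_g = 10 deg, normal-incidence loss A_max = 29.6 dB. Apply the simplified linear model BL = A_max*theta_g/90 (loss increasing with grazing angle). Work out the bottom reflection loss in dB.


3.29 dB


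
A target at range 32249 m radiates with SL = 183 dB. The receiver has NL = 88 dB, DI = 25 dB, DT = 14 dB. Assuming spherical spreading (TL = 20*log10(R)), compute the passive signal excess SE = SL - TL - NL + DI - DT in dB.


Step 1: TL = 20*log10(32249) = 90.17 dB
Step 2: SE = 183 - 90.17 - 88 + 25 - 14 = 15.83

15.83 dB


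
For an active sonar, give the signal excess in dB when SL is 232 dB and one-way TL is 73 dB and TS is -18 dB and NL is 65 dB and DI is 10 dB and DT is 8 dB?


SE = SL - 2*TL + TS - NL + DI - DT = 232 - 2*73 + (-18) - 65 + 10 - 8 = 5

5 dB


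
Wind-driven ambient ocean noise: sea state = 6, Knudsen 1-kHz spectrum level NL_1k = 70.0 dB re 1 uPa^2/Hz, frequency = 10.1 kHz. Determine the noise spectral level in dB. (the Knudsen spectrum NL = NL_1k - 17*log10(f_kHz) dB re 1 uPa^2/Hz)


NL = NL_1k - 17*log10(f_kHz) = 70.0 - 17*log10(10.1) = 70.0 - (17.07) = 52.93

52.93 dB


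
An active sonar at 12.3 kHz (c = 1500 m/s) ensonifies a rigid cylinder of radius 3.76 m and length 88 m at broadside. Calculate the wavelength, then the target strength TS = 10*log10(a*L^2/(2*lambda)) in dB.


Step 1: lambda = c/f = 1500/12300 = 0.12195 m
Step 2: TS = 10*log10(a*L^2/(2*lambda)) = 10*log10(3.76*88^2/(2*0.12195)) = 50.77

50.77 dB


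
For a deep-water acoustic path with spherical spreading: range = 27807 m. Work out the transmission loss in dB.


88.88 dB


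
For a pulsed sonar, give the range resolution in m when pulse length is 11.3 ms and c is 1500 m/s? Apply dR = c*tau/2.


dR = c*tau/2 = 1500 * 11.3e-3 / 2 = 8.475

8.475 m


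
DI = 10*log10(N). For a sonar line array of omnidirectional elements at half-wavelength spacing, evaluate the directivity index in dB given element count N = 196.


DI = 10*log10(196) = 22.92

22.92 dB


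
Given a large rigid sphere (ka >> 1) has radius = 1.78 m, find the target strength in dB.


-1.01 dB


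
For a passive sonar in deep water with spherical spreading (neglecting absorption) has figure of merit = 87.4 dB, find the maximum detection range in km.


At max range FOM = TL, so 20*log10(R) = 87.4
R = 10^(87.4/20) = 23442.29 m = 23.44 km

23.44 km


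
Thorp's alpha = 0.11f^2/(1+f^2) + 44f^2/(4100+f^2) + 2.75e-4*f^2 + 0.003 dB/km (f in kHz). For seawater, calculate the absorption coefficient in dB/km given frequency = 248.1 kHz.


f^2 = 61553.61
alpha = 0.11*61553.61/(1+61553.61) + 44*61553.61/(4100+61553.61) + 2.75e-4*61553.61 + 0.003 = 58.292

58.292 dB/km


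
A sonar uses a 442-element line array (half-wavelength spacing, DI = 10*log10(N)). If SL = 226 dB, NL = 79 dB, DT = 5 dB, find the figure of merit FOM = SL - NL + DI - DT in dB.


Step 1: DI = 10*log10(442) = 26.45 dB
Step 2: FOM = SL - NL + DI - DT = 226 - 79 + 26.45 - 5 = 168.45

168.45 dB


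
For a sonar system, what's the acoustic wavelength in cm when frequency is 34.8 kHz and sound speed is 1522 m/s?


4.37 cm


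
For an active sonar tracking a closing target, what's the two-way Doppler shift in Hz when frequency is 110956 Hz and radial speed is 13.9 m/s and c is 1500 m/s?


fd = 2*f*v/c = 2 * 110956 * 13.9 / 1500 = 2056.38

2056.38 Hz


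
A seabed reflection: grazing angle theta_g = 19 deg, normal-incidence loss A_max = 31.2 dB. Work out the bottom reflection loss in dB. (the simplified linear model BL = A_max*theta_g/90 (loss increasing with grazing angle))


BL = A_max * theta_g / 90 = 31.2 * 19 / 90 = 6.59

6.59 dB


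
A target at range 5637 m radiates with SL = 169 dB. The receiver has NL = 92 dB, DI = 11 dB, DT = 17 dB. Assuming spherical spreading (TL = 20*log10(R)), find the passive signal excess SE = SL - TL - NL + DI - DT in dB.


Step 1: TL = 20*log10(5637) = 75.02 dB
Step 2: SE = 169 - 75.02 - 92 + 11 - 17 = -4.02

-4.02 dB


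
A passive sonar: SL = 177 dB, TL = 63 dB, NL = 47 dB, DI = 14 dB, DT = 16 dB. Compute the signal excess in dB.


65 dB


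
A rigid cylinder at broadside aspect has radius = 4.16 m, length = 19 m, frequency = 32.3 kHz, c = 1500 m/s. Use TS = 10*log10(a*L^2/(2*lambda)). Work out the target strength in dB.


lambda = 1500/32300 = 0.04644 m
TS = 10*log10(4.16*19^2/(2*0.04644)) = 42.09

42.09 dB


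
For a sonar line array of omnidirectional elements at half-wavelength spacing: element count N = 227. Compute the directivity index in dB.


23.56 dB


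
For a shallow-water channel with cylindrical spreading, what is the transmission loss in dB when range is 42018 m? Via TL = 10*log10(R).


TL = 10*log10(42018) = 46.23

46.23 dB


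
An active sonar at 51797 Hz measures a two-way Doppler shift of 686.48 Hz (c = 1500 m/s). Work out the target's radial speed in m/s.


From fd = 2*f*v/c, v = c*fd/(2*f) = 1500 * 686.48 / (2*51797) = 9.94

9.94 m/s


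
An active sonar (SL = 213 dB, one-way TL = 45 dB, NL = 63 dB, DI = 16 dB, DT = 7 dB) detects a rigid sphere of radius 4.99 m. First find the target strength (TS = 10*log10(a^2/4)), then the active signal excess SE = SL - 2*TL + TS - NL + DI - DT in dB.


Step 1: TS = 10*log10(4.99^2/4) = 7.94 dB
Step 2: SE = SL - 2*TL + TS - NL + DI - DT = 213 - 2*45 + (7.94) - 63 + 16 - 7 = 76.94

76.94 dB


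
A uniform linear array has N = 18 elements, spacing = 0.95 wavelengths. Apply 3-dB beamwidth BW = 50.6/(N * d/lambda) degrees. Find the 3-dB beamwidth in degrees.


BW = 50.6 / (18 * 0.95) = 50.6 / 17.1 = 2.96

2.96 deg


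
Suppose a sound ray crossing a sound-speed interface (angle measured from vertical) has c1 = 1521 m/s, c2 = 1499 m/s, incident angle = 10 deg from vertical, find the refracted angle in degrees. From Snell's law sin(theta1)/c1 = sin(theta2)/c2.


9.85 deg


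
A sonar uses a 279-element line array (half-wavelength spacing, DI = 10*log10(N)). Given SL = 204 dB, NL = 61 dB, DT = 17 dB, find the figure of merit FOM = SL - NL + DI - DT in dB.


Step 1: DI = 10*log10(279) = 24.46 dB
Step 2: FOM = SL - NL + DI - DT = 204 - 61 + 24.46 - 17 = 150.46

150.46 dB


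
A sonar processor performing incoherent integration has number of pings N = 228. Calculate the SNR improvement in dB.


11.79 dB


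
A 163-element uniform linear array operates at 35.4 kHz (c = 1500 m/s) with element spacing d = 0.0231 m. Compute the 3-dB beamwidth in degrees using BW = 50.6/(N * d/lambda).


Step 1: lambda = 1500/35400 = 0.04237 m
Step 2: d/lambda = 0.0231/0.04237 = 0.5452
Step 3: BW = 50.6/(N * d/lambda) = 50.6/(163 * 0.5452) = 0.57

0.57 deg


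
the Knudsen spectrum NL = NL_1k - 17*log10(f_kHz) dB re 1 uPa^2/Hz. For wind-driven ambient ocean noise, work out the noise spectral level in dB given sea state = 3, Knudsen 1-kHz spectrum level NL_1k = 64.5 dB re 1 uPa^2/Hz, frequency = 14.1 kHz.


NL = NL_1k - 17*log10(f_kHz) = 64.5 - 17*log10(14.1) = 64.5 - (19.54) = 44.96

44.96 dB


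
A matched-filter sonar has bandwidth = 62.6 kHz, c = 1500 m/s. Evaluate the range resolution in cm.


dR = c/(2*BW) = 1500 / (2 * 62.6e3) = 0.012 m = 1.2 cm

1.2 cm


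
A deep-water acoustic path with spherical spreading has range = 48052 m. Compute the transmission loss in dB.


TL = 20*log10(48052) = 93.63

93.63 dB


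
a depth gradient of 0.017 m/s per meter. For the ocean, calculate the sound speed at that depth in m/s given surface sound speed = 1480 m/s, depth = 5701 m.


c = 1480 + 0.017 * 5701 = 1576.917

1576.917 m/s


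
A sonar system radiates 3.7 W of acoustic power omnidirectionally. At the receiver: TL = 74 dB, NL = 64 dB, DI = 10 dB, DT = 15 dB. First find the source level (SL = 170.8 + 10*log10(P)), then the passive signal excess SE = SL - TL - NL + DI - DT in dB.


Step 1: SL = 170.8 + 10*log10(3.7) = 176.48 dB
Step 2: SE = SL - TL - NL + DI - DT = 176.48 - 74 - 64 + 10 - 15 = 33.48

33.48 dB


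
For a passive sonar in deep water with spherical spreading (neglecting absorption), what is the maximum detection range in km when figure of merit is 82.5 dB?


13.34 km


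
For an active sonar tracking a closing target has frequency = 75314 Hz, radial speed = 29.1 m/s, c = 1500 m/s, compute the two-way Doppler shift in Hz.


fd = 2*f*v/c = 2 * 75314 * 29.1 / 1500 = 2922.18

2922.18 Hz


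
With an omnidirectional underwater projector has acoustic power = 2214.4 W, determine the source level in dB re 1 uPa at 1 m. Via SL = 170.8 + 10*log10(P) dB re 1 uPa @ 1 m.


SL = 170.8 + 10*log10(2214.4) = 170.8 + 33.45 = 204.25

204.25 dB


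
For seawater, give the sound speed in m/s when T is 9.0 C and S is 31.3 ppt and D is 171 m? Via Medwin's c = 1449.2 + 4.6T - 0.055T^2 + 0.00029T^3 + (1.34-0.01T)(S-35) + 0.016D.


c = 1449.2 + 4.6*9.0 - 0.055*9.0^2 + 0.00029*9.0^3 + (1.34 - 0.01*9.0)*(31.3 - 35) + 0.016*171 = 1484.47

1484.47 m/s


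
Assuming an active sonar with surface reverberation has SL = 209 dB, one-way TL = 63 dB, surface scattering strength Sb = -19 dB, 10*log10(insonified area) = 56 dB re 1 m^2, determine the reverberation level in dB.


120 dB


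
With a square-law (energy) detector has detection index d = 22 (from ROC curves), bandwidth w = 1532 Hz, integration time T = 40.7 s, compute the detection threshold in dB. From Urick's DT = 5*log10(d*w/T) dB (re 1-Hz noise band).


DT = 5*log10(d*w/T) = 5*log10(22 * 1532 / 40.7) = 5*log10(828.11) = 14.59

14.59 dB


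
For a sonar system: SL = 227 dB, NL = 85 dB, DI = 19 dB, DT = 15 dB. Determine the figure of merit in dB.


146 dB


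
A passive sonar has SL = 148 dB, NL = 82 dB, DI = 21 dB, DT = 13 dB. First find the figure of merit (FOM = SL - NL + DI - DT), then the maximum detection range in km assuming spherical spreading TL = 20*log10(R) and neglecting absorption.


Step 1: FOM = SL - NL + DI - DT = 148 - 82 + 21 - 13 = 74 dB
Step 2: at max range FOM = TL = 20*log10(R), so R = 10^(74/20) = 5011.87 m = 5.01 km

5.01 km


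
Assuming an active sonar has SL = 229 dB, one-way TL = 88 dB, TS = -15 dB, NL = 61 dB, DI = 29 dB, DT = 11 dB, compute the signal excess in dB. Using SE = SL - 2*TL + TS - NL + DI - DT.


SE = SL - 2*TL + TS - NL + DI - DT = 229 - 2*88 + (-15) - 61 + 29 - 11 = -5

-5 dB


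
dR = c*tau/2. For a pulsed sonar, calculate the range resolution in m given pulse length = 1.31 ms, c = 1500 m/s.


dR = c*tau/2 = 1500 * 1.31e-3 / 2 = 0.9825

0.9825 m


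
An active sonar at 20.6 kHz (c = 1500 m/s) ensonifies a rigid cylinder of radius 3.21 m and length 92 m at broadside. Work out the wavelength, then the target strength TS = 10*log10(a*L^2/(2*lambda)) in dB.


Step 1: lambda = c/f = 1500/20600 = 0.07282 m
Step 2: TS = 10*log10(a*L^2/(2*lambda)) = 10*log10(3.21*92^2/(2*0.07282)) = 52.71

52.71 dB


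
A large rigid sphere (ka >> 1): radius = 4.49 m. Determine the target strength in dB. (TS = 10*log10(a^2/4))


7.02 dB


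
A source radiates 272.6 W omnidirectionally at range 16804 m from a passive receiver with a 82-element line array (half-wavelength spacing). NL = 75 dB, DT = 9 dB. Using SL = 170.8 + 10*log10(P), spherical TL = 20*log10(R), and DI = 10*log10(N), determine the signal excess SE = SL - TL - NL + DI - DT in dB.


45.79 dB


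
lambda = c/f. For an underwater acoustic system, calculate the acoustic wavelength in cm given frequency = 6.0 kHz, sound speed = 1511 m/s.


lambda = c/f = 1511 / 6000 = 0.2518 m = 25.18 cm

25.18 cm


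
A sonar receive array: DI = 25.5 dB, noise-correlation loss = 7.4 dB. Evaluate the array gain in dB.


18.1 dB


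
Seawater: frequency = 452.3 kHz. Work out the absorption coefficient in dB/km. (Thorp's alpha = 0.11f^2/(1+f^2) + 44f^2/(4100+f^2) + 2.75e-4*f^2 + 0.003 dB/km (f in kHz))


99.507 dB/km


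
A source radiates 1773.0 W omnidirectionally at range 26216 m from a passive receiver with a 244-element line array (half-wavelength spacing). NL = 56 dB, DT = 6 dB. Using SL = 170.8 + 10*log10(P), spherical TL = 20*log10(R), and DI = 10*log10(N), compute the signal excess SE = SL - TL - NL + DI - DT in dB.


76.79 dB


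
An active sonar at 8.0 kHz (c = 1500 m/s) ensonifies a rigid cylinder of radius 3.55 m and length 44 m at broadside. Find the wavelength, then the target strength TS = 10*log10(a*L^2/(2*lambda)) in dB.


Step 1: lambda = c/f = 1500/8000 = 0.1875 m
Step 2: TS = 10*log10(a*L^2/(2*lambda)) = 10*log10(3.55*44^2/(2*0.1875)) = 42.63

42.63 dB


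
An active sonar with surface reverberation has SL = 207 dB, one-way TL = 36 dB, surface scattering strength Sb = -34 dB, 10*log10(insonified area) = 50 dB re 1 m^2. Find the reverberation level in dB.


RL = SL - 2*TL + Sb + 10*log10(A) = 207 - 2*36 + (-34) + 50 = 151

151 dB


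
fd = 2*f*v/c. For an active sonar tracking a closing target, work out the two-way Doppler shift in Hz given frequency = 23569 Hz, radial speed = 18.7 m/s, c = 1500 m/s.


587.65 Hz


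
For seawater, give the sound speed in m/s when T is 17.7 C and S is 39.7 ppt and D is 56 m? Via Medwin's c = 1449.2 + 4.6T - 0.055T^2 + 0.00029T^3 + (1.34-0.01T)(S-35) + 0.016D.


c = 1449.2 + 4.6*17.7 - 0.055*17.7^2 + 0.00029*17.7^3 + (1.34 - 0.01*17.7)*(39.7 - 35) + 0.016*56 = 1521.36

1521.36 m/s


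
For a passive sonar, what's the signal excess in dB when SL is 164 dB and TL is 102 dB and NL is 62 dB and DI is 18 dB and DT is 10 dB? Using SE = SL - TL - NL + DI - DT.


SE = SL - TL - NL + DI - DT = 164 - 102 - 62 + 18 - 10 = 8

8 dB


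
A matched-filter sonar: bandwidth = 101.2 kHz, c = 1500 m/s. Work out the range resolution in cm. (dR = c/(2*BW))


dR = c/(2*BW) = 1500 / (2 * 101.2e3) = 0.0074 m = 0.74 cm

0.74 cm


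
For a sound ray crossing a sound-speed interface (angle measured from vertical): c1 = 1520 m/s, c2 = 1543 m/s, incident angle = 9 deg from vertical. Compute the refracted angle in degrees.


sin(theta2) = (c2/c1)*sin(theta1) = (1543/1520)*sin(9 deg) = 0.1588
theta2 = arcsin(0.1588) = 9.14

9.14 deg


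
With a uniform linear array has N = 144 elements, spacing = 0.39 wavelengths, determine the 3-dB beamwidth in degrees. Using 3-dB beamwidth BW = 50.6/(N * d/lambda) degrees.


0.9 deg


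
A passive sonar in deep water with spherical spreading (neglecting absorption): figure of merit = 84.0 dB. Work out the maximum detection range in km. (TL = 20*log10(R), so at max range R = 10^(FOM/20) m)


15.85 km


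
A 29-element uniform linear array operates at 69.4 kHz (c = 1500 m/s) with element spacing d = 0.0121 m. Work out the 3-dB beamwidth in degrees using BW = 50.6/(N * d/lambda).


Step 1: lambda = 1500/69400 = 0.02161 m
Step 2: d/lambda = 0.0121/0.02161 = 0.5599
Step 3: BW = 50.6/(N * d/lambda) = 50.6/(29 * 0.5599) = 3.12

3.12 deg


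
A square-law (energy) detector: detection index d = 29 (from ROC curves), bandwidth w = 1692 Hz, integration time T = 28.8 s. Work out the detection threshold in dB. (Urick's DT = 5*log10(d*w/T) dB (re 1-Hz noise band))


DT = 5*log10(d*w/T) = 5*log10(29 * 1692 / 28.8) = 5*log10(1703.75) = 16.16

16.16 dB


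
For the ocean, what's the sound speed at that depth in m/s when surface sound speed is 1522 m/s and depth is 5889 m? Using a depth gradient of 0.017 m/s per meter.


c = 1522 + 0.017 * 5889 = 1622.113

1622.113 m/s


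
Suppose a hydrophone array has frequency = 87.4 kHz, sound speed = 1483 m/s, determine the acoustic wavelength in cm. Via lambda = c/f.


lambda = c/f = 1483 / 87400 = 0.017 m = 1.7 cm

1.7 cm


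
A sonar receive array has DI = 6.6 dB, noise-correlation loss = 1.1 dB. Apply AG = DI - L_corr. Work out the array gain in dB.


5.5 dB


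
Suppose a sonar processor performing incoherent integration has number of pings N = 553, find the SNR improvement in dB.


Gain = 5*log10(553) = 13.71

13.71 dB


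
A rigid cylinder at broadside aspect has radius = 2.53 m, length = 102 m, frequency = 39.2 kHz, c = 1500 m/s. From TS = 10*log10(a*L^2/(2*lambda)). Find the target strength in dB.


lambda = 1500/39200 = 0.03827 m
TS = 10*log10(2.53*102^2/(2*0.03827)) = 55.36

55.36 dB


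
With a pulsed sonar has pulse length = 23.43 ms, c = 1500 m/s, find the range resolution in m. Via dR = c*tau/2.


dR = c*tau/2 = 1500 * 23.43e-3 / 2 = 17.5725

17.5725 m


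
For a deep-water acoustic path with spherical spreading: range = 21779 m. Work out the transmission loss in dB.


TL = 20*log10(21779) = 86.76

86.76 dB


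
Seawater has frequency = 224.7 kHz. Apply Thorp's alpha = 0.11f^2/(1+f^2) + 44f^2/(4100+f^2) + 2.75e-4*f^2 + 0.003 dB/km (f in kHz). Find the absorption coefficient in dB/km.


54.693 dB/km


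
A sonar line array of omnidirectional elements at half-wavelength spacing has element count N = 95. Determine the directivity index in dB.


DI = 10*log10(95) = 19.78

19.78 dB


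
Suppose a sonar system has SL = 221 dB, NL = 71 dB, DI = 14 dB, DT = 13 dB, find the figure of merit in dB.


151 dB


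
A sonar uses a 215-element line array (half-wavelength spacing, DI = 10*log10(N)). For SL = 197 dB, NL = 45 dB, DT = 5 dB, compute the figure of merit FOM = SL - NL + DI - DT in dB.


Step 1: DI = 10*log10(215) = 23.32 dB
Step 2: FOM = SL - NL + DI - DT = 197 - 45 + 23.32 - 5 = 170.32

170.32 dB


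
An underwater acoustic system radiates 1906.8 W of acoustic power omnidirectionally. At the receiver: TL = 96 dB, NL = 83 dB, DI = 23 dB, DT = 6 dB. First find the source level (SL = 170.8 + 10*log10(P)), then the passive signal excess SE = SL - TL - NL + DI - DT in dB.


Step 1: SL = 170.8 + 10*log10(1906.8) = 203.6 dB
Step 2: SE = SL - TL - NL + DI - DT = 203.6 - 96 - 83 + 23 - 6 = 41.6

41.6 dB


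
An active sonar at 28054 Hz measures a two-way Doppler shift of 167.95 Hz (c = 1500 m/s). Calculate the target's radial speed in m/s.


From fd = 2*f*v/c, v = c*fd/(2*f) = 1500 * 167.95 / (2*28054) = 4.49

4.49 m/s


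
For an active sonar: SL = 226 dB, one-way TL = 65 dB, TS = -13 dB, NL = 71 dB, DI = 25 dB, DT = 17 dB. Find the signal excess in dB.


SE = SL - 2*TL + TS - NL + DI - DT = 226 - 2*65 + (-13) - 71 + 25 - 17 = 20

20 dB


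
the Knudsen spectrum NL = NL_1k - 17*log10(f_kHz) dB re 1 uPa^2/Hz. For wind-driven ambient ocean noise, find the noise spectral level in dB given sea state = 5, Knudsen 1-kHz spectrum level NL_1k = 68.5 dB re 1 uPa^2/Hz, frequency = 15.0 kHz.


NL = NL_1k - 17*log10(f_kHz) = 68.5 - 17*log10(15.0) = 68.5 - (19.99) = 48.51

48.51 dB


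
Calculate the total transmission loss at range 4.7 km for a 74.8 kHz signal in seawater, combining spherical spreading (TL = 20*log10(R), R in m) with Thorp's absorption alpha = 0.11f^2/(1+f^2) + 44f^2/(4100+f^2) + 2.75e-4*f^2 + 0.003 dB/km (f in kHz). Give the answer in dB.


Step 1 (Thorp): alpha = 0.11*5595.04/(1+5595.04) + 44*5595.04/(4100+5595.04) + 2.75e-4*5595.04 + 0.003 = 27.0442 dB/km
Step 2: TL_spread = 20*log10(4700) = 73.44 dB
Step 3: TL_abs = alpha*R = 27.0442 * 4.7 = 127.11 dB
Step 4: TL_total = 73.44 + 127.11 = 200.55

200.55 dB


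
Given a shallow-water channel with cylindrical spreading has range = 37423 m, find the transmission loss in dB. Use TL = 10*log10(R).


TL = 10*log10(37423) = 45.73

45.73 dB


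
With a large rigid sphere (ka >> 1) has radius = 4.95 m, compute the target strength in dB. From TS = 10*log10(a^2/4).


TS = 10*log10(4.95^2 / 4) = 10*log10(6.125625) = 7.87

7.87 dB


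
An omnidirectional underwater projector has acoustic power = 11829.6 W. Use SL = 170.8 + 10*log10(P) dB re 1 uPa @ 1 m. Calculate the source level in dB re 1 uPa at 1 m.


SL = 170.8 + 10*log10(11829.6) = 170.8 + 40.73 = 211.53

211.53 dB


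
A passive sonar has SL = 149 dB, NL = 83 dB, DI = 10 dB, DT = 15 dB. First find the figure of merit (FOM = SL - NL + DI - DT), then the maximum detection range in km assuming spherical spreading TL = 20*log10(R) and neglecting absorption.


Step 1: FOM = SL - NL + DI - DT = 149 - 83 + 10 - 15 = 61 dB
Step 2: at max range FOM = TL = 20*log10(R), so R = 10^(61/20) = 1122.02 m = 1.12 km

1.12 km


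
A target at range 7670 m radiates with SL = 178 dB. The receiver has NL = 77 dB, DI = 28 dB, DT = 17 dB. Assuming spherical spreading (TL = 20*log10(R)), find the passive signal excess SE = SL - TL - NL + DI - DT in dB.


Step 1: TL = 20*log10(7670) = 77.7 dB
Step 2: SE = 178 - 77.7 - 77 + 28 - 17 = 34.3

34.3 dB


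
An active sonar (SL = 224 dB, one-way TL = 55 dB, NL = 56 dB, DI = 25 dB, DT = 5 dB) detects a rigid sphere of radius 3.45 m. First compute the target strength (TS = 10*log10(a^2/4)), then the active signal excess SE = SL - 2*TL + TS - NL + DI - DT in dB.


Step 1: TS = 10*log10(3.45^2/4) = 4.74 dB
Step 2: SE = SL - 2*TL + TS - NL + DI - DT = 224 - 2*55 + (4.74) - 56 + 25 - 5 = 82.74

82.74 dB


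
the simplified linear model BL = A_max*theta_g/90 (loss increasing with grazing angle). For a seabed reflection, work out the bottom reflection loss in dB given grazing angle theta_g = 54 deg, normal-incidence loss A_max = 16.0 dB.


BL = A_max * theta_g / 90 = 16.0 * 54 / 90 = 9.6

9.6 dB


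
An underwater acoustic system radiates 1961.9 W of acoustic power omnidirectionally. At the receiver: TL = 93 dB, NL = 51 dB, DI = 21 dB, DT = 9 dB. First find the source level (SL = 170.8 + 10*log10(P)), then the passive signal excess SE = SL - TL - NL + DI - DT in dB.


Step 1: SL = 170.8 + 10*log10(1961.9) = 203.73 dB
Step 2: SE = SL - TL - NL + DI - DT = 203.73 - 93 - 51 + 21 - 9 = 71.73

71.73 dB


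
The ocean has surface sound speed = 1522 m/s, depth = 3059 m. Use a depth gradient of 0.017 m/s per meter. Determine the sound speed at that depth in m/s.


c = 1522 + 0.017 * 3059 = 1574.003

1574.003 m/s


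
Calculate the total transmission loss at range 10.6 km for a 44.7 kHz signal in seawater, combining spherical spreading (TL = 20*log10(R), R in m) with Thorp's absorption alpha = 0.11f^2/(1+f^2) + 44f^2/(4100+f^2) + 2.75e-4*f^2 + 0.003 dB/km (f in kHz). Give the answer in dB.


240.35 dB


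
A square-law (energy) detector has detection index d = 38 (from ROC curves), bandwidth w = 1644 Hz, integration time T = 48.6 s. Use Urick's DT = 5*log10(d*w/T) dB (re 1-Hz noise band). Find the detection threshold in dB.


DT = 5*log10(d*w/T) = 5*log10(38 * 1644 / 48.6) = 5*log10(1285.43) = 15.55

15.55 dB


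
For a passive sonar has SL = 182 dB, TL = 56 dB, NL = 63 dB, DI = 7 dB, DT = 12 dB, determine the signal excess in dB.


SE = SL - TL - NL + DI - DT = 182 - 56 - 63 + 7 - 12 = 58

58 dB


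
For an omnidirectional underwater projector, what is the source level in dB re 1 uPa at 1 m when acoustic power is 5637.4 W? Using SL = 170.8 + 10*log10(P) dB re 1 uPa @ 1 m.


SL = 170.8 + 10*log10(5637.4) = 170.8 + 37.51 = 208.31

208.31 dB


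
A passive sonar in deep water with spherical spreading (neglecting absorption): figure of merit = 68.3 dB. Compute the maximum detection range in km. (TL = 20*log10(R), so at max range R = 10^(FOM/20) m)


At max range FOM = TL, so 20*log10(R) = 68.3
R = 10^(68.3/20) = 2600.16 m = 2.6 km

2.6 km


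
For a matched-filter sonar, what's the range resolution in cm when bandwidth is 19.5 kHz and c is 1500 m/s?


dR = c/(2*BW) = 1500 / (2 * 19.5e3) = 0.0385 m = 3.85 cm

3.85 cm


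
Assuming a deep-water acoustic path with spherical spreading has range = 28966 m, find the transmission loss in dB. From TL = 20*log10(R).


TL = 20*log10(28966) = 89.24

89.24 dB


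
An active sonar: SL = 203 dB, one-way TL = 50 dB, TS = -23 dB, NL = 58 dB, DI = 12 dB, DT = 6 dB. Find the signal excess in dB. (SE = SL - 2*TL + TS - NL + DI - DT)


SE = SL - 2*TL + TS - NL + DI - DT = 203 - 2*50 + (-23) - 58 + 12 - 6 = 28

28 dB


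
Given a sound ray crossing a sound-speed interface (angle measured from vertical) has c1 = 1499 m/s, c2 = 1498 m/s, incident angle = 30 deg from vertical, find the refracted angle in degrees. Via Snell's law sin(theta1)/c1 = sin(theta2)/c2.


sin(theta2) = (c2/c1)*sin(theta1) = (1498/1499)*sin(30 deg) = 0.49967
theta2 = arcsin(0.49967) = 29.98

29.98 deg


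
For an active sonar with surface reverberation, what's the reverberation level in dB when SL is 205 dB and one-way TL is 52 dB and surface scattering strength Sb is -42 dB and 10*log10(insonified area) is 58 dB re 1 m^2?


117 dB


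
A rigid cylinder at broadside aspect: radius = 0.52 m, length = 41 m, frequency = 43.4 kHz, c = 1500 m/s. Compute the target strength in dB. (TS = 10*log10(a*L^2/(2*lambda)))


41.02 dB


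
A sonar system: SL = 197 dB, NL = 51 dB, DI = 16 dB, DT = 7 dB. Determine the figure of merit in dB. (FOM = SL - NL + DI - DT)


155 dB


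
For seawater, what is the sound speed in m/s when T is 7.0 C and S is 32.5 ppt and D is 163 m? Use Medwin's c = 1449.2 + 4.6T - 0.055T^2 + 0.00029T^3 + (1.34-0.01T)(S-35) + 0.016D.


c = 1449.2 + 4.6*7.0 - 0.055*7.0^2 + 0.00029*7.0^3 + (1.34 - 0.01*7.0)*(32.5 - 35) + 0.016*163 = 1478.24

1478.24 m/s


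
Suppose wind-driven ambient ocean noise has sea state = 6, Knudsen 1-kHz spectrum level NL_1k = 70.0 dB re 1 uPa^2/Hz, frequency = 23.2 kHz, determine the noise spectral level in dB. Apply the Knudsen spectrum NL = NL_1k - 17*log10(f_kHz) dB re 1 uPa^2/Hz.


NL = NL_1k - 17*log10(f_kHz) = 70.0 - 17*log10(23.2) = 70.0 - (23.21) = 46.79

46.79 dB


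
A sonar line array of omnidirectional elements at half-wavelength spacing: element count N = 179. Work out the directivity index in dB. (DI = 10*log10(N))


DI = 10*log10(179) = 22.53

22.53 dB


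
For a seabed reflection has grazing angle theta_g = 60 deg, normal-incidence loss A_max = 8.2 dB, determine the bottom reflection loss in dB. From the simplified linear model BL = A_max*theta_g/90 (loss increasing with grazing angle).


5.47 dB


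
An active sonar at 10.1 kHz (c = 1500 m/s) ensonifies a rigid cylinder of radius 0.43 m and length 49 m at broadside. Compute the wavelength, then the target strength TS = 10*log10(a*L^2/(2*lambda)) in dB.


Step 1: lambda = c/f = 1500/10100 = 0.14851 m
Step 2: TS = 10*log10(a*L^2/(2*lambda)) = 10*log10(0.43*49^2/(2*0.14851)) = 35.41

35.41 dB


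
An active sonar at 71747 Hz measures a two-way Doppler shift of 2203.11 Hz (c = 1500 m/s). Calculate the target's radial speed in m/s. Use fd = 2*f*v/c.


23.03 m/s


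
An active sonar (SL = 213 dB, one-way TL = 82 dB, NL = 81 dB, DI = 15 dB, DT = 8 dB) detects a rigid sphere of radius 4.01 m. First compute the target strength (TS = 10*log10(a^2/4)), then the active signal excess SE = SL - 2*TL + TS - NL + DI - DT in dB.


Step 1: TS = 10*log10(4.01^2/4) = 6.04 dB
Step 2: SE = SL - 2*TL + TS - NL + DI - DT = 213 - 2*82 + (6.04) - 81 + 15 - 8 = -18.96

-18.96 dB


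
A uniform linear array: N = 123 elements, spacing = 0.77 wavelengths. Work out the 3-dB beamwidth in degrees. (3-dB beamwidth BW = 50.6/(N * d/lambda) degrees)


BW = 50.6 / (123 * 0.77) = 50.6 / 94.71 = 0.53

0.53 deg


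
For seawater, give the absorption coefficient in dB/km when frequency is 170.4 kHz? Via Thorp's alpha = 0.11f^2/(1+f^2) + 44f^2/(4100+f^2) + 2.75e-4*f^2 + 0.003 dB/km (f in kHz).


46.654 dB/km


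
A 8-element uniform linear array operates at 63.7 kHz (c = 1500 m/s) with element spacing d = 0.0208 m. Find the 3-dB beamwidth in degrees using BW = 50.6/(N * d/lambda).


7.16 deg


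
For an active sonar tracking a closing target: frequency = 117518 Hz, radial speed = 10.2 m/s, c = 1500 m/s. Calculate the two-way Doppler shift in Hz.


fd = 2*f*v/c = 2 * 117518 * 10.2 / 1500 = 1598.24

1598.24 Hz


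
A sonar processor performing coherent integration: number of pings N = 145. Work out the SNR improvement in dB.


Gain = 10*log10(145) = 21.61

21.61 dB


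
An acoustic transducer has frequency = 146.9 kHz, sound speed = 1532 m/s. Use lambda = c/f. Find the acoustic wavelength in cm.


lambda = c/f = 1532 / 146900 = 0.0104 m = 1.04 cm

1.04 cm


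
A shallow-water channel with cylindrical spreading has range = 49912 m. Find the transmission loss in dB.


46.98 dB


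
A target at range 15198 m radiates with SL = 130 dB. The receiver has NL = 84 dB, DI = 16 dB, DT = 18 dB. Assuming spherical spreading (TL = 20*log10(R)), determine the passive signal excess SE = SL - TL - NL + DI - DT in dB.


-39.64 dB


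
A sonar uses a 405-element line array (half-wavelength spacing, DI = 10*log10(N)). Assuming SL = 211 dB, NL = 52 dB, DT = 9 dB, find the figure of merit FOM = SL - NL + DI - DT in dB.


Step 1: DI = 10*log10(405) = 26.07 dB
Step 2: FOM = SL - NL + DI - DT = 211 - 52 + 26.07 - 9 = 176.07

176.07 dB


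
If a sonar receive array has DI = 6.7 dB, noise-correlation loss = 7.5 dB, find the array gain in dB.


AG = DI - L_corr = 6.7 - 7.5 = -0.8

-0.8 dB


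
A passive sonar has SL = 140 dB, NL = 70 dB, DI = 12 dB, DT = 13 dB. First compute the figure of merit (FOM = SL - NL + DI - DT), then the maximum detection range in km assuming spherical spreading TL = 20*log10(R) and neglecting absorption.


Step 1: FOM = SL - NL + DI - DT = 140 - 70 + 12 - 13 = 69 dB
Step 2: at max range FOM = TL = 20*log10(R), so R = 10^(69/20) = 2818.38 m = 2.82 km

2.82 km


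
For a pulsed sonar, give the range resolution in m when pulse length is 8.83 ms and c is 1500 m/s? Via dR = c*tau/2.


dR = c*tau/2 = 1500 * 8.83e-3 / 2 = 6.6225

6.6225 m


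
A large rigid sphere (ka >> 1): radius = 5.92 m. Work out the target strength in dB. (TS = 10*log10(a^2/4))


TS = 10*log10(5.92^2 / 4) = 10*log10(8.7616) = 9.43

9.43 dB


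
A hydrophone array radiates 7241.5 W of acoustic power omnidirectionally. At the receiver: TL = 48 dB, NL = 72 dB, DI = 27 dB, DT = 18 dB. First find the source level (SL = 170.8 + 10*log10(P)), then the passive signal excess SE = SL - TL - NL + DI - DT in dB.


Step 1: SL = 170.8 + 10*log10(7241.5) = 209.4 dB
Step 2: SE = SL - TL - NL + DI - DT = 209.4 - 48 - 72 + 27 - 18 = 98.4

98.4 dB


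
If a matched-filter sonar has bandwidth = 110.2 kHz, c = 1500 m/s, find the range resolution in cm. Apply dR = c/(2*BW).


dR = c/(2*BW) = 1500 / (2 * 110.2e3) = 0.0068 m = 0.68 cm

0.68 cm


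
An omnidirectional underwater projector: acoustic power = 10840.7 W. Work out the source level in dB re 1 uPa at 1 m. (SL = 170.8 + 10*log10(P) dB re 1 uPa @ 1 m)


211.15 dB


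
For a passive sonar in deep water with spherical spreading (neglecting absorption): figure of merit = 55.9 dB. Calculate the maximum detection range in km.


0.62 km


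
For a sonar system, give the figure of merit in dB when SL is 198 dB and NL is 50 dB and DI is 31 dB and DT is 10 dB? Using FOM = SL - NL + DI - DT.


FOM = SL - NL + DI - DT = 198 - 50 + 31 - 10 = 169

169 dB


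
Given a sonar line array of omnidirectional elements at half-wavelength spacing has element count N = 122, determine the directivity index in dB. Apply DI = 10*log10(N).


DI = 10*log10(122) = 20.86

20.86 dB


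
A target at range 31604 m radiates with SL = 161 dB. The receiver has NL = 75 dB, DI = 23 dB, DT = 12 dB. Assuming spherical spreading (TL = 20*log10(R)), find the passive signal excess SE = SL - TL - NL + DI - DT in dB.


Step 1: TL = 20*log10(31604) = 89.99 dB
Step 2: SE = 161 - 89.99 - 75 + 23 - 12 = 7.01

7.01 dB


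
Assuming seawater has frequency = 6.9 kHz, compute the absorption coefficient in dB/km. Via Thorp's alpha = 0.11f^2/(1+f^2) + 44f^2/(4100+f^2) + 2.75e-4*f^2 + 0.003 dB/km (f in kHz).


0.629 dB/km


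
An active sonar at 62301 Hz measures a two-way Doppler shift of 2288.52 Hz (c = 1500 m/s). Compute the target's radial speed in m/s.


From fd = 2*f*v/c, v = c*fd/(2*f) = 1500 * 2288.52 / (2*62301) = 27.55

27.55 m/s


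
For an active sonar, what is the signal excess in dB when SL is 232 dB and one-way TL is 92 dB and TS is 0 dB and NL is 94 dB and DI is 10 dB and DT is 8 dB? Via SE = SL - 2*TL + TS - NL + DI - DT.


SE = SL - 2*TL + TS - NL + DI - DT = 232 - 2*92 + (0) - 94 + 10 - 8 = -44

-44 dB


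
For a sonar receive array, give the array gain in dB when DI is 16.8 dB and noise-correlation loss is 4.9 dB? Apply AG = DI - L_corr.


11.9 dB


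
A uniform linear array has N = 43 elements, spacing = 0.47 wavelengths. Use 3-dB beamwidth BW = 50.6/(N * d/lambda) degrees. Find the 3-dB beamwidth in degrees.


2.5 deg


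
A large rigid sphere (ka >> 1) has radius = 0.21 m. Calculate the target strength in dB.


TS = 10*log10(0.21^2 / 4) = 10*log10(0.011025) = -19.58

-19.58 dB


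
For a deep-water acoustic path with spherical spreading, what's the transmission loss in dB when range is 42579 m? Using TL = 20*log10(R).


TL = 20*log10(42579) = 92.58

92.58 dB


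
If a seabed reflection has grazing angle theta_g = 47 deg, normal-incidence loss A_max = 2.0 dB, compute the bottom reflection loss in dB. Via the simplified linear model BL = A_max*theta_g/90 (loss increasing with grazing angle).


BL = A_max * theta_g / 90 = 2.0 * 47 / 90 = 1.04

1.04 dB


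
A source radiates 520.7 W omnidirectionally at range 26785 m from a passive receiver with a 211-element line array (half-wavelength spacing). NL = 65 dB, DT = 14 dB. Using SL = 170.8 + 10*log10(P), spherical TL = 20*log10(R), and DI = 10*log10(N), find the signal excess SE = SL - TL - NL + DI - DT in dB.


Step 1: SL = 170.8 + 10*log10(520.7) = 197.97 dB
Step 2: TL = 20*log10(26785) = 88.56 dB
Step 3: DI = 10*log10(211) = 23.24 dB
Step 4: SE = SL - TL - NL + DI - DT = 197.97 - 88.56 - 65 + 23.24 - 14 = 53.65

53.65 dB


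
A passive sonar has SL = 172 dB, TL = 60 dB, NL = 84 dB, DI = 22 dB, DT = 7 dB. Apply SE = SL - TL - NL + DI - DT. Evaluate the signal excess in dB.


43 dB


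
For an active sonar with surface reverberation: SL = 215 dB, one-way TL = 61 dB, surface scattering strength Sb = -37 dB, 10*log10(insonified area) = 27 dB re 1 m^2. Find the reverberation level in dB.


83 dB


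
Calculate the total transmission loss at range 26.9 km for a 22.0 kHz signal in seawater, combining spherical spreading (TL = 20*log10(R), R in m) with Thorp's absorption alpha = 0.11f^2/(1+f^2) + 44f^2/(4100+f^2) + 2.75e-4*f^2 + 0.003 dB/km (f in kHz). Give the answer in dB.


Step 1 (Thorp): alpha = 0.11*484.0/(1+484.0) + 44*484.0/(4100+484.0) + 2.75e-4*484.0 + 0.003 = 4.8916 dB/km
Step 2: TL_spread = 20*log10(26900) = 88.6 dB
Step 3: TL_abs = alpha*R = 4.8916 * 26.9 = 131.58 dB
Step 4: TL_total = 88.6 + 131.58 = 220.18

220.18 dB


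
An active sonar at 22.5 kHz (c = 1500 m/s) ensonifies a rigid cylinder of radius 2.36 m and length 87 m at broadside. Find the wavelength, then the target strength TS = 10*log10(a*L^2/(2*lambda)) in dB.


Step 1: lambda = c/f = 1500/22500 = 0.06667 m
Step 2: TS = 10*log10(a*L^2/(2*lambda)) = 10*log10(2.36*87^2/(2*0.06667)) = 51.27

51.27 dB


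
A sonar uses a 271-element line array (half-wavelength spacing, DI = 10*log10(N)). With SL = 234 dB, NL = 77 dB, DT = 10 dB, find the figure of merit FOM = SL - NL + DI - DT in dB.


Step 1: DI = 10*log10(271) = 24.33 dB
Step 2: FOM = SL - NL + DI - DT = 234 - 77 + 24.33 - 10 = 171.33

171.33 dB


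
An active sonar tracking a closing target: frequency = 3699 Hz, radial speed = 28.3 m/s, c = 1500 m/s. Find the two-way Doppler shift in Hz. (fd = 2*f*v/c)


139.58 Hz


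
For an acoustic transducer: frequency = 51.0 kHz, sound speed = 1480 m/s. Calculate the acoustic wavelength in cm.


lambda = c/f = 1480 / 51000 = 0.029 m = 2.9 cm

2.9 cm


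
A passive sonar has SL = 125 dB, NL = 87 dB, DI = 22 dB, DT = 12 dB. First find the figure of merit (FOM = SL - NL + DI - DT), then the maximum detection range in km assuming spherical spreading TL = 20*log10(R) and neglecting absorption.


Step 1: FOM = SL - NL + DI - DT = 125 - 87 + 22 - 12 = 48 dB
Step 2: at max range FOM = TL = 20*log10(R), so R = 10^(48/20) = 251.19 m = 0.25 km

0.25 km


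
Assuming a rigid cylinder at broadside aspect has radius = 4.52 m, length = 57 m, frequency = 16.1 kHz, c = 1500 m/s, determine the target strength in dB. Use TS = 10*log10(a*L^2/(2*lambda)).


lambda = 1500/16100 = 0.09317 m
TS = 10*log10(4.52*57^2/(2*0.09317)) = 48.97

48.97 dB


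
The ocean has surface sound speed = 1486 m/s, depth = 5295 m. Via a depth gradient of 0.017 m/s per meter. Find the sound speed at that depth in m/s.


c = 1486 + 0.017 * 5295 = 1576.015

1576.015 m/s


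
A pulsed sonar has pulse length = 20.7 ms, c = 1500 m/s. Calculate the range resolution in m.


dR = c*tau/2 = 1500 * 20.7e-3 / 2 = 15.525

15.525 m


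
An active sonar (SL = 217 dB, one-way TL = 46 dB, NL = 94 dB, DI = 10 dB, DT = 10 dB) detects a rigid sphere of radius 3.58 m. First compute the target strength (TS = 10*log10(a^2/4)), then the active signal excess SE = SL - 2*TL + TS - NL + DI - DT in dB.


Step 1: TS = 10*log10(3.58^2/4) = 5.06 dB
Step 2: SE = SL - 2*TL + TS - NL + DI - DT = 217 - 2*46 + (5.06) - 94 + 10 - 10 = 36.06

36.06 dB


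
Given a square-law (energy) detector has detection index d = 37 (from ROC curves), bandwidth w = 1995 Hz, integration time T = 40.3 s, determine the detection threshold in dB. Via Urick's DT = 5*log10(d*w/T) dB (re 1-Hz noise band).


DT = 5*log10(d*w/T) = 5*log10(37 * 1995 / 40.3) = 5*log10(1831.64) = 16.31

16.31 dB
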